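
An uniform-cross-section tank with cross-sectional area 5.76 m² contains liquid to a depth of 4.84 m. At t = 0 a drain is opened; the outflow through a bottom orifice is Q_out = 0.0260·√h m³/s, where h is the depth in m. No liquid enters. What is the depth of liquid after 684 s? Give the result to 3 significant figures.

0.431 m

With no inflow, A dh/dt = −0.0260 √h.
This is separable: 2 d(√h)/dt = −0.0260/A, so √h = √h₀ − (0.0260/(2A)) t.
√h = √4.84 − 0.0260·684/(2·5.76) = 2.2000 − 1.5437 = 0.65625.
h = 0.65625² = 0.43066 m.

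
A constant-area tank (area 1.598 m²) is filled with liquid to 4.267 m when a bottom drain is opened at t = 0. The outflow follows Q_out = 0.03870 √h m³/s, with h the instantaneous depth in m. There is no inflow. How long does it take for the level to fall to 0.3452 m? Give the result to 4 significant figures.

122.1 s

A dh/dt = −Q_out = −0.03870 √h.
Separate and integrate: 2(√h − √h₀) = −(0.03870/A) t.
t = 2A(√h₀ − √h)/0.03870 = 2·1.598·(√4.267 − √0.3452)/0.03870
  = 3.19600 × (2.06567 − 0.587537) / 0.03870 = 122.070 s.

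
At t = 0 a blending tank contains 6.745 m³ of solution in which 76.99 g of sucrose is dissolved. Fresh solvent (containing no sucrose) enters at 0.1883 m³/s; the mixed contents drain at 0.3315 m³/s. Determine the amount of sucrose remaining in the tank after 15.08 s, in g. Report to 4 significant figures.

31.51 g

Total volume: dV/dt = Q_in − Q_out = -0.143200 m³/s, so V(t) = 6.745 − 0.143200 t and V(15.08) = 4.58554 m³.
No sucrose enters, so dm/dt = −Q_out · (m/V).
dm/m = −Q_out dt/(V₀ − 0.143200 t); integrating gives ln(m/m₀) = −(Q_out/(Q_in−Q_out)) ln(V/V₀).
m = m₀ (V₀/V)^(Q_out/(Q_in−Q_out)) = 76.99 × (6.745/4.58554)^(-2.31494) = 31.5116 g.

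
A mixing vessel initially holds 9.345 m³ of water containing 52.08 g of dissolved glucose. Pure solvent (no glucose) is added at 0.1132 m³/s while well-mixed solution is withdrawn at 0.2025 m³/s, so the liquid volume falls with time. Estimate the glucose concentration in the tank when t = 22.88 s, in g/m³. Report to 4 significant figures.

4.076 g/m³

Let m(t) be the amount of glucose. Volume: V(t) = V₀ + (Q_in − Q_out) t = 9.345 − 0.0893000 t; V(22.88) = 7.30182 m³.
Species balance (pure solvent in): dm/dt = −Q_out · m/V(t).
dm/m = −Q_out dt/(V₀ − 0.0893000 t); integrating gives ln(m/m₀) = −(Q_out/(Q_in−Q_out)) ln(V/V₀).
m = m₀ (V₀/V)^(Q_out/(Q_in−Q_out)) = 52.08 × (9.345/7.30182)^(-2.26764) = 29.7644 g.
C = m/V = 29.7644/7.30182 = 4.07630 g/m³.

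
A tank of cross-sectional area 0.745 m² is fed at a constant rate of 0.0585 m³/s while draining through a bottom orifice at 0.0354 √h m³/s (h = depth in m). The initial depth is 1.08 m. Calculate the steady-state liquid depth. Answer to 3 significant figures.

2.73 m

Unsteady balance on liquid volume: A dh/dt = Q_in − 0.0354 √h. At steady state dh/dt = 0:
Q_in = 0.0354 √h_ss ⇒ √h_ss = 0.0585/0.0354 = 1.6525.
h_ss = 1.6525² = 2.7309 m. (Since h₀ = 1.08 m < h_ss, the level will rise toward this value.)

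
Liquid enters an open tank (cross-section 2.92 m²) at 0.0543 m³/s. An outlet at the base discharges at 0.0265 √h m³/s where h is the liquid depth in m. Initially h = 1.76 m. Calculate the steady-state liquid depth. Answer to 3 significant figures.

Level balance: A dh/dt = 0.0543 − 0.0265 √h. Setting dh/dt = 0:
Q_in = 0.0265 √h_ss ⇒ √h_ss = 0.0543/0.0265 = 2.0491.
h_ss = 2.0491² = 4.1986 m. (Since h₀ = 1.76 m < h_ss, the level will rise toward this value.)

4.20 m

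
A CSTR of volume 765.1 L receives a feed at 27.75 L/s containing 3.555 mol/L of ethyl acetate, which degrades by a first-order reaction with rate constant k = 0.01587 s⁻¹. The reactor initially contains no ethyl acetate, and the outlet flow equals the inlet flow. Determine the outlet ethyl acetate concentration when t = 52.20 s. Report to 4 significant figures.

2.310 mol/L

V dC/dt = Q(C_in − C) − k V C.
This is linear with rate a = Q/V + k = 0.0521398 s⁻¹.
C_ss = Q C_in/(Q + kV) = 2.47295 mol/L; C(t) = C_ss + (C₀ − C_ss) e^(−a t).
C(52.20) = 2.47295 + (-2.47295)·e^(−0.0521398·52.20) = 2.47295 + (-2.47295)·0.0657631 = 2.31032 mol/L.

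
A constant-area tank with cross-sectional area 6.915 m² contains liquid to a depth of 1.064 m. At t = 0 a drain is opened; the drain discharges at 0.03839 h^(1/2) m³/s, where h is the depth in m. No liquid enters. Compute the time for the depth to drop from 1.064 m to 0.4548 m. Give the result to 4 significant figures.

Mass balance (ρ constant): A dh/dt = −0.03839 √h.
Separate and integrate: 2(√h − √h₀) = −(0.03839/A) t.
t = 2A(√h₀ − √h)/0.03839 = 2·6.915·(√1.064 − √0.4548)/0.03839
  = 13.8300 × (1.03150 − 0.674389) / 0.03839 = 128.651 s.

128.7 s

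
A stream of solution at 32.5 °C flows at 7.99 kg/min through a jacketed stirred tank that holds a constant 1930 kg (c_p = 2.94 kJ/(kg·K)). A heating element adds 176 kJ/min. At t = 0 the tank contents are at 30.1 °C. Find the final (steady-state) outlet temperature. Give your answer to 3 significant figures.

Heat balance on the well-mixed liquid: M c_p dT/dt = ṁ c_p (T_in − T) + 176.
At steady state dT/dt = 0 ⇒ T_ss = T_in + Q̇/(ṁ c_p) = 32.5 + 176/(7.99·2.94) = 39.992 °C.

40.0 °C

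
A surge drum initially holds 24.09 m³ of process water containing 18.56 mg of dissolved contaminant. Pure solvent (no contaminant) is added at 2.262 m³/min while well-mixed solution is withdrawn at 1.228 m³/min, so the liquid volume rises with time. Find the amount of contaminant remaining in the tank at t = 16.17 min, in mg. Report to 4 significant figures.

9.924 mg

Total volume: dV/dt = Q_in − Q_out = 1.03400 m³/min, so V(t) = 24.09 + 1.03400 t and V(16.17) = 40.8098 m³.
Species balance (pure solvent in): dm/dt = −Q_out · m/V(t).
Separate: dm/m = −Q_out dt/V(t) ⇒ ln(m/m₀) = −(Q_out/(Q_in−Q_out)) ln(V/V₀).
m = m₀ (V₀/V)^(Q_out/(Q_in−Q_out)) = 18.56 × (24.09/40.8098)^(1.18762) = 9.92428 mg.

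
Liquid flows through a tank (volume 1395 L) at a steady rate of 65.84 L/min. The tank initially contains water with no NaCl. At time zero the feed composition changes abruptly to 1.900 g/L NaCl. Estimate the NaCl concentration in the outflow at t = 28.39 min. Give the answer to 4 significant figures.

1.402 g/L

Transient balance on the dissolved component: V dC/dt = Q(C_in − C).
So dC/dt = (C_in − C)/τ with τ = V/Q = 1395/65.84 = 21.1877 min.
This is linear first-order; C(t) = C_in + (C₀ − C_in) e^(−t/τ).
C(28.39) = 1.900 + (0 − 1.900)·e^(−28.39/21.1877) = 1.900 + (-1.90000)·0.261865 = 1.40246 g/L.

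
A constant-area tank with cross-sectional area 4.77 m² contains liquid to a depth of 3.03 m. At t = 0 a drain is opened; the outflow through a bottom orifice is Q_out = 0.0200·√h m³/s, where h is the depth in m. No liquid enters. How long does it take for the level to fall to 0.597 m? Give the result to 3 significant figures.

A dh/dt = −Q_out = −0.0200 √h.
∫ h^(−1/2) dh = −(0.0200/A) ∫ dt, giving 2√h = 2√h₀ − (0.0200/A) t.
t = 2A(√h₀ − √h)/0.0200 = 2·4.77·(√3.03 − √0.597)/0.0200
  = 9.5400 × (1.7407 − 0.77266) / 0.0200 = 461.75 s.

462 s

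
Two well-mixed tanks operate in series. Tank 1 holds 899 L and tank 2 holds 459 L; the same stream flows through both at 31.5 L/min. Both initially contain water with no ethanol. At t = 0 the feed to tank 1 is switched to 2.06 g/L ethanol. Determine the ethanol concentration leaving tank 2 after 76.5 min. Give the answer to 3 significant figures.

Each tank obeys Vᵢ dCᵢ/dt = Q(Cᵢ₋₁ − Cᵢ), so τᵢ = Vᵢ/Q.
τ₁ = 899/31.5 = 28.540 min; τ₂ = 459/31.5 = 14.571 min.
Solving the cascade with C₁(0)=C₂(0)=0 gives C₂(t) = C_in[1 − (τ₁ e^(−t/τ₁) − τ₂ e^(−t/τ₂))/(τ₁ − τ₂)].
At t = 76.5: e^(−t/τ₁) = 0.068530, e^(−t/τ₂) = 0.0052475.
C₂ = 2.06·[1 − (28.540·0.068530 − 14.571·0.0052475)/(13.968)] = 2.06·0.86545 = 1.7828 g/L.

1.78 g/L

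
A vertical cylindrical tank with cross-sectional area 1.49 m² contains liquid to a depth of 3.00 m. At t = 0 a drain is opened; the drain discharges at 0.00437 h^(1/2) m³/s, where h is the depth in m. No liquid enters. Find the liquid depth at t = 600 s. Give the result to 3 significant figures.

0.726 m

With no inflow, A dh/dt = −0.00437 √h.
Separate and integrate: 2(√h − √h₀) = −(0.00437/A) t.
√h = √3.00 − 0.00437·600/(2·1.49) = 1.7321 − 0.87987 = 0.85219.
h = 0.85219² = 0.72622 m.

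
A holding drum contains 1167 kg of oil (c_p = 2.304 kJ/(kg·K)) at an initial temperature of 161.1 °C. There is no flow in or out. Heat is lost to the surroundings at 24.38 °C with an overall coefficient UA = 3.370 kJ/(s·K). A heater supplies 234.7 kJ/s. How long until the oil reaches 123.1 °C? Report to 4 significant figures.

666.9 s

First-law balance (no shaft work): M c_p dT/dt = −UA(T − T_amb) + Q̇.
τ = M c_p/UA = 797.854 s; T_ss = T_amb + Q̇/UA = 24.38 + 234.7/3.370 = 94.0239 °C.
T(t) = T_ss + (T₀ − T_ss)e^(−t/τ); set T = 123.1:
t = −τ ln[(T − T_ss)/(T₀ − T_ss)] = −797.854 · ln(0.433479) = 666.935 s.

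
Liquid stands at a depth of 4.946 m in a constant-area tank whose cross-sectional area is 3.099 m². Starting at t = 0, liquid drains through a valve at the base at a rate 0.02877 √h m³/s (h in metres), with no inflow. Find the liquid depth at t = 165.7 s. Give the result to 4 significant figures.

Mass balance (ρ constant): A dh/dt = −0.02877 √h.
∫ h^(−1/2) dh = −(0.02877/A) ∫ dt, giving 2√h = 2√h₀ − (0.02877/A) t.
√h = √4.946 − 0.02877·165.7/(2·3.099) = 2.22396 − 0.769150 = 1.45481.
h = 1.45481² = 2.11647 m.

2.116 m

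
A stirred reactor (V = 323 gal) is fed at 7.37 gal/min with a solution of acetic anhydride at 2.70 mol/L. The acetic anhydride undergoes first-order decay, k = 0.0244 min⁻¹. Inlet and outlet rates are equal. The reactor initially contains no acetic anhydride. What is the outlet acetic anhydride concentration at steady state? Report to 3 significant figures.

1.30 mol/L

Species balance: V dC/dt = Q C_in − Q C − k V C.
Steady state (dC/dt = 0): C_ss = Q C_in/(Q + kV) = C_in/(1 + kV/Q).
C_ss = 7.37·2.70/(7.37 + 0.0244·323) = 19.899/15.251 = 1.3047 mol/L.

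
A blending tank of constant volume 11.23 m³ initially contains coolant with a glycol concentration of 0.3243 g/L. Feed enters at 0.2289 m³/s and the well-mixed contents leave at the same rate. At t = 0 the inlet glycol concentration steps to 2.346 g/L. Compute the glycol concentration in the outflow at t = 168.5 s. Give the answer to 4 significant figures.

2.281 g/L

Species balance on the tank: V dC/dt = Q(C_in − C).
Rewrite as dC/dt + C/τ = C_in/τ, τ = V/Q = 49.0607 s.
Solution: C(t) = C_in + (C₀ − C_in) e^(−t/τ).
C(168.5) = 2.346 + (0.3243 − 2.346)·e^(−168.5/49.0607) = 2.346 + (-2.02170)·0.0322409 = 2.28082 g/L.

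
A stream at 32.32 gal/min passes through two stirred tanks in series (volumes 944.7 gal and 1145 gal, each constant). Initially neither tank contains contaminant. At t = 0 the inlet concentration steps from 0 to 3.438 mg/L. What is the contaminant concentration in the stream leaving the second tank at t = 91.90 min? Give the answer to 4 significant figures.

Each tank obeys Vᵢ dCᵢ/dt = Q(Cᵢ₋₁ − Cᵢ), so τᵢ = Vᵢ/Q.
τ₁ = 944.7/32.32 = 29.2296 min; τ₂ = 1145/32.32 = 35.4270 min.
Tank 1: C₁ = C_in(1 − e^(−t/τ₁)). Tank 2 (τ₁ ≠ τ₂): C₂ = C_in[1 − (τ₁ e^(−t/τ₁) − τ₂ e^(−t/τ₂))/(τ₁ − τ₂)].
At t = 91.90: e^(−t/τ₁) = 0.0431068, e^(−t/τ₂) = 0.0747155.
C₂ = 3.438·[1 − (29.2296·0.0431068 − 35.4270·0.0747155)/(-6.19740)] = 3.438·0.776204 = 2.66859 mg/L.

2.669 mg/L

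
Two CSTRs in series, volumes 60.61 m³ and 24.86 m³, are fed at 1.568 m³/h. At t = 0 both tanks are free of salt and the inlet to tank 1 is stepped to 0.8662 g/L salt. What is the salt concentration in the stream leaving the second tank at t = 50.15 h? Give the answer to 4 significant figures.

0.4904 g/L

Species balance on tank i: dCᵢ/dt = (Cᵢ₋₁ − Cᵢ)/τᵢ with τᵢ = Vᵢ/Q.
τ₁ = 60.61/1.568 = 38.6543 h; τ₂ = 24.86/1.568 = 15.8546 h.
Tank 1: C₁ = C_in(1 − e^(−t/τ₁)). Tank 2 (τ₁ ≠ τ₂): C₂ = C_in[1 − (τ₁ e^(−t/τ₁) − τ₂ e^(−t/τ₂))/(τ₁ − τ₂)].
At t = 50.15: e^(−t/τ₁) = 0.273242, e^(−t/τ₂) = 0.0422935.
C₂ = 0.8662·[1 − (38.6543·0.273242 − 15.8546·0.0422935)/(22.7997)] = 0.8662·0.566160 = 0.490407 g/L.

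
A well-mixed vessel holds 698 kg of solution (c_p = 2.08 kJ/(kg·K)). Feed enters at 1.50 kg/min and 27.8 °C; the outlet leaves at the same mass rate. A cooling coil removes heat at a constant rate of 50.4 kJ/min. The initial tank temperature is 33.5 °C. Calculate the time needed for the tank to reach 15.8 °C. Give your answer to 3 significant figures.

773 min

Energy balance: M c_p dT/dt = ṁ c_p (T_in − T) − 50.4.
τ = M/ṁ = 465.33 min; T_ss = T_in − Q̇/(ṁ c_p) = 11.646 °C.
T(t) = T_ss + (T₀ − T_ss) e^(−t/τ). Set T = 15.8:
e^(−t/τ) = (15.8 − 11.646)/(33.5 − 11.646) = 0.19007
t = −465.33 · ln(0.19007) = 772.61 min.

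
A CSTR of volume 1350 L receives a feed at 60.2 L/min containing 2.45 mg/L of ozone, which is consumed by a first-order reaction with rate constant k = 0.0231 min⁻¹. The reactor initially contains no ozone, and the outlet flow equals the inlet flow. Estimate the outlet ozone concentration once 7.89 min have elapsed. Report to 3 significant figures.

0.668 mg/L

V dC/dt = Q(C_in − C) − k V C.
dC/dt = (Q/V) C_in − (Q/V + k) C; effective rate a = Q/V + k = 0.044593 + 0.0231 = 0.067693 min⁻¹.
C_ss = Q C_in/(Q + kV) = 1.6139 mg/L; C(t) = C_ss + (C₀ − C_ss) e^(−a t).
C(7.89) = 1.6139 + (-1.6139)·e^(−0.067693·7.89) = 1.6139 + (-1.6139)·0.58620 = 0.66785 mg/L.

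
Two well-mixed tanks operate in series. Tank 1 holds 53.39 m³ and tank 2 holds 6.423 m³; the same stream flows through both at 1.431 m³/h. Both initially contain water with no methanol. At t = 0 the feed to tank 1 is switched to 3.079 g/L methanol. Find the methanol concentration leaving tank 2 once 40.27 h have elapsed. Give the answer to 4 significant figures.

1.890 g/L

Time constants: τᵢ = Vᵢ/Q for each well-mixed tank.
τ₁ = 53.39/1.431 = 37.3096 h; τ₂ = 6.423/1.431 = 4.48847 h.
Solving the cascade with C₁(0)=C₂(0)=0 gives C₂(t) = C_in[1 − (τ₁ e^(−t/τ₁) − τ₂ e^(−t/τ₂))/(τ₁ − τ₂)].
At t = 40.27: e^(−t/τ₁) = 0.339817, e^(−t/τ₂) = 0.000126930.
C₂ = 3.079·[1 − (37.3096·0.339817 − 4.48847·0.000126930)/(32.8211)] = 3.079·0.613728 = 1.88967 g/L.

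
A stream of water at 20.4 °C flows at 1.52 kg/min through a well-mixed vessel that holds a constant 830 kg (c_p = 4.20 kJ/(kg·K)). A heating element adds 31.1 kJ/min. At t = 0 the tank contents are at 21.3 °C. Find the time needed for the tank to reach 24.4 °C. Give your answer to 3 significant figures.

M c_p dT/dt = ṁ c_p (T_in − T) + Q̇.
τ = M/ṁ = 546.05 min; T_ss = T_in + Q̇/(ṁ c_p) = 25.272 °C.
T(t) = T_ss + (T₀ − T_ss) e^(−t/τ). Set T = 24.4:
e^(−t/τ) = (24.4 − 25.272)/(21.3 − 25.272) = 0.21945
t = −546.05 · ln(0.21945) = 828.16 min.

828 min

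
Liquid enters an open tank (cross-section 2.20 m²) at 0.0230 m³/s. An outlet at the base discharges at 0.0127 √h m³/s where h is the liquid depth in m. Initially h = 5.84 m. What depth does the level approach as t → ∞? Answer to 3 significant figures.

3.28 m

Level balance: A dh/dt = 0.0230 − 0.0127 √h. Setting dh/dt = 0:
Q_in = 0.0127 √h_ss ⇒ √h_ss = 0.0230/0.0127 = 1.8110.
h_ss = 1.8110² = 3.2798 m. (Since h₀ = 5.84 m > h_ss, the level will fall toward this value.)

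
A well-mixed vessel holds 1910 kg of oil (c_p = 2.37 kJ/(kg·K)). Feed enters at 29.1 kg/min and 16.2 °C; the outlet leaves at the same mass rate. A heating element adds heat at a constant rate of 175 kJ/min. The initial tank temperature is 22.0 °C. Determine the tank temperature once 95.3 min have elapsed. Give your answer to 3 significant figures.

M c_p dT/dt = ṁ c_p (T_in − T) + Q̇.
Rearrange: dT/dt = (T_ss − T)/τ with τ = M/ṁ = 65.636 min and T_ss = T_in + Q̇/(ṁ c_p) = 18.737 °C.
This is linear first-order; T(t) = T_ss + (T₀ − T_ss) e^(−t/τ).
T(95.3) = 18.737 + (3.2626)·e^(−95.3/65.636) = 18.737 + (3.2626)·0.23411 = 19.501 °C.

19.5 °C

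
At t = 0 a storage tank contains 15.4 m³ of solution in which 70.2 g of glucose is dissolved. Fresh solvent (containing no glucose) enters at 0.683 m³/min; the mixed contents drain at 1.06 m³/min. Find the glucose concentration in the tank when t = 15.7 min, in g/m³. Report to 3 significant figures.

Let m(t) be the amount of glucose. Volume: V(t) = V₀ + (Q_in − Q_out) t = 15.4 − 0.37700 t; V(15.7) = 9.4811 m³.
Solute balance: dm/dt = 0 − Q_out C = −Q_out m/V(t).
Separate: dm/m = −Q_out dt/V(t) ⇒ ln(m/m₀) = −(Q_out/(Q_in−Q_out)) ln(V/V₀).
m = m₀ (V₀/V)^(Q_out/(Q_in−Q_out)) = 70.2 × (15.4/9.4811)^(-2.8117) = 17.948 g.
C = m/V = 17.948/9.4811 = 1.8931 g/m³.

1.89 g/m³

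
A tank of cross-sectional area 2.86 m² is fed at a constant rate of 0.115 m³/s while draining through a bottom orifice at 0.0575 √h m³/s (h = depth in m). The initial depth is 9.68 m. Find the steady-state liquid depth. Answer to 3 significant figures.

Mass balance (ρ constant): A dh/dt = Q_in − 0.0575 √h. At steady state dh/dt = 0:
Q_in = 0.0575 √h_ss ⇒ √h_ss = 0.115/0.0575 = 2.0000.
h_ss = 2.0000² = 4.0000 m. (Since h₀ = 9.68 m > h_ss, the level will fall toward this value.)

4.00 m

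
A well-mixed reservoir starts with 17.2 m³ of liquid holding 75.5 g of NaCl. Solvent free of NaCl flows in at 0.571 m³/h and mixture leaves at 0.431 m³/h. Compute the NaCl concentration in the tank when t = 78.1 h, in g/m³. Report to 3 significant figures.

Total volume: dV/dt = Q_in − Q_out = 0.14000 m³/h, so V(t) = 17.2 + 0.14000 t and V(78.1) = 28.134 m³.
Species balance (pure solvent in): dm/dt = −Q_out · m/V(t).
dm/m = −Q_out dt/(V₀ + 0.14000 t); integrating gives ln(m/m₀) = −(Q_out/(Q_in−Q_out)) ln(V/V₀).
m = m₀ (V₀/V)^(Q_out/(Q_in−Q_out)) = 75.5 × (17.2/28.134)^(3.0786) = 16.598 g.
C = m/V = 16.598/28.134 = 0.58995 g/m³.

0.590 g/m³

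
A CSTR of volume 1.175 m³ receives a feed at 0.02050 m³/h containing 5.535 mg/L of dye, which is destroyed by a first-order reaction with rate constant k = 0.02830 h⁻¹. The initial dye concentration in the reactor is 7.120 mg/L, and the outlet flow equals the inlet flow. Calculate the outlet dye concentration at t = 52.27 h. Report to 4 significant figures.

2.569 mg/L

Species balance: V dC/dt = Q C_in − Q C − k V C.
dC/dt = (Q/V) C_in − (Q/V + k) C; effective rate a = Q/V + k = 0.0174468 + 0.02830 = 0.0457468 h⁻¹.
C_ss = Q C_in/(Q + kV) = 2.11093 mg/L; C(t) = C_ss + (C₀ − C_ss) e^(−a t).
C(52.27) = 2.11093 + (5.00907)·e^(−0.0457468·52.27) = 2.11093 + (5.00907)·0.0915211 = 2.56936 mg/L.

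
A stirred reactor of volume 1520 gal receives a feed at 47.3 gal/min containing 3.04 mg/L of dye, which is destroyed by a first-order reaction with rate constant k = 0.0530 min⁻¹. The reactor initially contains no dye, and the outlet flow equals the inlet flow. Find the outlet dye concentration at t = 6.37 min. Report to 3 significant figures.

0.467 mg/L

V dC/dt = Q(C_in − C) − k V C.
dC/dt = (Q/V) C_in − (Q/V + k) C; effective rate a = Q/V + k = 0.031118 + 0.0530 = 0.084118 min⁻¹.
C_ss = Q C_in/(Q + kV) = 1.1246 mg/L; C(t) = C_ss + (C₀ − C_ss) e^(−a t).
C(6.37) = 1.1246 + (-1.1246)·e^(−0.084118·6.37) = 1.1246 + (-1.1246)·0.58518 = 0.46651 mg/L.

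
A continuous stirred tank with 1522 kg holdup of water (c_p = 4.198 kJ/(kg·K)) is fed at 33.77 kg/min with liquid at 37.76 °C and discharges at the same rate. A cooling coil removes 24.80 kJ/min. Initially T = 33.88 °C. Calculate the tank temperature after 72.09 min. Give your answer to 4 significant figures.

36.84 °C

M c_p dT/dt = ṁ c_p (T_in − T) − Q̇.
τ = M/ṁ = 45.0696 min; T_ss = T_in − Q̇/(ṁ c_p) = 37.76 − 24.80/(33.77·4.198) = 37.5851 °C.
This is linear first-order; T(t) = T_ss + (T₀ − T_ss) e^(−t/τ).
T(72.09) = 37.5851 + (-3.70506)·e^(−72.09/45.0696) = 37.5851 + (-3.70506)·0.201992 = 36.8367 °C.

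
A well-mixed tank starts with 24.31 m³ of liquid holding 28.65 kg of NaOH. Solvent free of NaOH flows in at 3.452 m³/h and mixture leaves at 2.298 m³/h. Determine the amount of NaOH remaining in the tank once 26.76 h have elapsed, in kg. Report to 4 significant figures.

Total volume: dV/dt = Q_in − Q_out = 1.15400 m³/h, so V(t) = 24.31 + 1.15400 t and V(26.76) = 55.1910 m³.
Species balance (pure solvent in): dm/dt = −Q_out · m/V(t).
Separate: dm/m = −Q_out dt/V(t) ⇒ ln(m/m₀) = −(Q_out/(Q_in−Q_out)) ln(V/V₀).
m = m₀ (V₀/V)^(Q_out/(Q_in−Q_out)) = 28.65 × (24.31/55.1910)^(1.99133) = 5.59813 kg.

5.598 kg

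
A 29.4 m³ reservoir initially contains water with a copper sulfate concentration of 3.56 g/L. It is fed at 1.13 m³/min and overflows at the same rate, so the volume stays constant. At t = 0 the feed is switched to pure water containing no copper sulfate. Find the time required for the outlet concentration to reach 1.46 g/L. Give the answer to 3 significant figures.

Species balance: V dC/dt = Q(C_in − C) ⇒ τ = V/Q = 26.018 min.
C(t) = C_in + (C₀ − C_in) e^(−t/τ). Set C = 1.46 and solve for t:
e^(−t/τ) = (C − C_in)/(C₀ − C_in) = (1.46 − 0)/(3.56 − 0) = 0.41011
t = −τ ln(…) = 26.018 × 0.89132 = 23.190 min.

23.2 min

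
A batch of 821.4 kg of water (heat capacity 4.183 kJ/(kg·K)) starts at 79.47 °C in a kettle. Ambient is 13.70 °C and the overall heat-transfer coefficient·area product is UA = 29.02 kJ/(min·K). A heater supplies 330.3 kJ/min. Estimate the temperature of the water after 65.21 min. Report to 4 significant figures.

56.44 °C

Unsteady energy balance on the tank contents: M c_p dT/dt = −UA(T − T_amb) + Q̇.
dT/dt = (T_ss − T)/τ with T_ss = T_amb + Q̇/UA = 13.70 + 330.3/29.02 = 25.0818 °C, τ = M c_p/UA = 821.4·4.183/29.02 = 118.398 min.
T approaches T_ss exponentially: T(t) = T_ss + (T₀ − T_ss) e^(−t/τ).
T(65.21) = 25.0818 + (54.3882)·0.576507 = 56.4370 °C.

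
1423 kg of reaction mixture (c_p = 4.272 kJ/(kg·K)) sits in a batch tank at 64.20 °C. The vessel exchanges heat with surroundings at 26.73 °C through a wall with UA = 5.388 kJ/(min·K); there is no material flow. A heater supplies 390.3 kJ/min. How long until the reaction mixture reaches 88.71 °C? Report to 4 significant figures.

Lumped-capacitance energy balance: M c_p dT/dt = UA(T_amb − T) + Q̇.
τ = M c_p/UA = 1128.26 min; T_ss = T_amb + Q̇/UA = 26.73 + 390.3/5.388 = 99.1688 °C.
T(t) = T_ss + (T₀ − T_ss)e^(−t/τ); set T = 88.71:
t = −τ ln[(T − T_ss)/(T₀ − T_ss)] = −1128.26 · ln(0.299089) = 1361.83 min.

1362 min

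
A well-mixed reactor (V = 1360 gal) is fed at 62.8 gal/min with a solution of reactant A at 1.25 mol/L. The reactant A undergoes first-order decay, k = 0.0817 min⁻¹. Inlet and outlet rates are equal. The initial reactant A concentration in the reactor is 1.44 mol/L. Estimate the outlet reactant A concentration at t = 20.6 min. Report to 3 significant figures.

0.522 mol/L

V dC/dt = Q(C_in − C) − k V C.
dC/dt = (Q/V) C_in − (Q/V + k) C; effective rate a = Q/V + k = 0.046176 + 0.0817 = 0.12788 min⁻¹.
C_ss = Q C_in/(Q + kV) = 0.45138 mol/L; C(t) = C_ss + (C₀ − C_ss) e^(−a t).
C(20.6) = 0.45138 + (0.98862)·e^(−0.12788·20.6) = 0.45138 + (0.98862)·0.071772 = 0.52233 mol/L.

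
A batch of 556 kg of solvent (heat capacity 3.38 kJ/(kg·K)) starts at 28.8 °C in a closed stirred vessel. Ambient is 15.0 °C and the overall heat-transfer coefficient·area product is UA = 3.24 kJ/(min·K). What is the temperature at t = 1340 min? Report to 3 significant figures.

16.4 °C

Lumped-capacitance energy balance: M c_p dT/dt = UA(T_amb − T).
dT/dt = (T_ss − T)/τ with T_ss = T_amb = 15.000 °C, τ = M c_p/UA = 556·3.38/3.24 = 580.02 min.
This is linear first-order; T(t) = T_ss + (T₀ − T_ss) e^(−t/τ).
T(1340) = 15.000 + (13.800)·0.099237 = 16.369 °C.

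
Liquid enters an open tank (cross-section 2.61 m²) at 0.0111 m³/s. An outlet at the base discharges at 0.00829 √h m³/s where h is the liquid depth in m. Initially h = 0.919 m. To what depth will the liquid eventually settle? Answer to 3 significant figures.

Level balance: A dh/dt = 0.0111 − 0.00829 √h. Setting dh/dt = 0:
Q_in = 0.00829 √h_ss ⇒ √h_ss = 0.0111/0.00829 = 1.3390.
h_ss = 1.3390² = 1.7928 m. (Since h₀ = 0.919 m < h_ss, the level will rise toward this value.)

1.79 m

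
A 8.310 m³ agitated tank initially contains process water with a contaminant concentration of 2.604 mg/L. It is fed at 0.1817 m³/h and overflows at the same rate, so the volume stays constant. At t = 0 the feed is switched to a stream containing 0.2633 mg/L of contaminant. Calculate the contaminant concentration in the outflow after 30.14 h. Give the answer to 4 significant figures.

1.474 mg/L

Transient balance on the dissolved component: V dC/dt = Q(C_in − C).
Rewrite as dC/dt + C/τ = C_in/τ, τ = V/Q = 45.7347 h.
C approaches C_in exponentially: C(t) = C_in + (C₀ − C_in) e^(−t/τ).
C(30.14) = 0.2633 + (2.604 − 0.2633)·e^(−30.14/45.7347) = 0.2633 + (2.34070)·0.517359 = 1.47428 mg/L.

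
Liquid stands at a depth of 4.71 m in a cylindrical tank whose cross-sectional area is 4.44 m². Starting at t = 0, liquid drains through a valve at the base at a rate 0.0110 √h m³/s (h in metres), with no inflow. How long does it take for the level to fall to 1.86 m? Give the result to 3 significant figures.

651 s

With no inflow, A dh/dt = −0.0110 √h.
Separate and integrate: 2(√h − √h₀) = −(0.0110/A) t.
t = 2A(√h₀ − √h)/0.0110 = 2·4.44·(√4.71 − √1.86)/0.0110
  = 8.8800 × (2.1703 − 1.3638) / 0.0110 = 651.01 s.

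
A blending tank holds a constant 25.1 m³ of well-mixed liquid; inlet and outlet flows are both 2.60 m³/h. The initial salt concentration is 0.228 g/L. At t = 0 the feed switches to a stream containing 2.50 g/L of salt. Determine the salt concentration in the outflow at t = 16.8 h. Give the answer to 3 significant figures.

2.10 g/L

Accumulation = in − out for the solute gives V dC/dt = Q(C_in − C).
Rewrite as dC/dt + C/τ = C_in/τ, τ = V/Q = 9.6538 h.
This is linear first-order; C(t) = C_in + (C₀ − C_in) e^(−t/τ).
C(16.8) = 2.50 + (0.228 − 2.50)·e^(−16.8/9.6538) = 2.50 + (-2.2720)·0.17548 = 2.1013 g/L.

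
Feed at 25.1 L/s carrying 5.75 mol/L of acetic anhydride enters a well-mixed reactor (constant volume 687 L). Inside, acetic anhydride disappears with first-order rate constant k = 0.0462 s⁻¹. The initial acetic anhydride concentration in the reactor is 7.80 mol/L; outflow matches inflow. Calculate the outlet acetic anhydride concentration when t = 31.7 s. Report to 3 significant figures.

Accumulation = in − out − consumed: V dC/dt = Q C_in − Q C − k V C.
This is linear with rate a = Q/V + k = 0.082736 s⁻¹.
C_ss = Q C_in/(Q + kV) = 2.5392 mol/L; C(t) = C_ss + (C₀ − C_ss) e^(−a t).
C(31.7) = 2.5392 + (5.2608)·e^(−0.082736·31.7) = 2.5392 + (5.2608)·0.072605 = 2.9211 mol/L.

2.92 mol/L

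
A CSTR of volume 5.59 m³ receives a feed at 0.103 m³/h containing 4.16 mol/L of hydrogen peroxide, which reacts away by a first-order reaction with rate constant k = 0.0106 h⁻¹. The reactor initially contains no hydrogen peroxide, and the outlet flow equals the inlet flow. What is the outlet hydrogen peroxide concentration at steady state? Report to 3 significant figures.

2.64 mol/L

Accumulation = in − out − consumed: V dC/dt = Q C_in − Q C − k V C.
Steady state (dC/dt = 0): C_ss = Q C_in/(Q + kV) = C_in/(1 + kV/Q).
C_ss = 0.103·4.16/(0.103 + 0.0106·5.59) = 0.42848/0.16225 = 2.6408 mol/L.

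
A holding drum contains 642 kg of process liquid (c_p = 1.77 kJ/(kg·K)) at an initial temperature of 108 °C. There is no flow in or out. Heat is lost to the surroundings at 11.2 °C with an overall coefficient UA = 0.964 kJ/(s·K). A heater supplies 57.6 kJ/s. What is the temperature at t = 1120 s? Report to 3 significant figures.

85.3 °C

Lumped-capacitance energy balance: M c_p dT/dt = UA(T_amb − T) + Q̇.
dT/dt = (T_ss − T)/τ with T_ss = T_amb + Q̇/UA = 11.2 + 57.6/0.964 = 70.951 °C, τ = M c_p/UA = 642·1.77/0.964 = 1178.8 s.
T approaches T_ss exponentially: T(t) = T_ss + (T₀ − T_ss) e^(−t/τ).
T(1120) = 70.951 + (37.049)·0.38669 = 85.277 °C.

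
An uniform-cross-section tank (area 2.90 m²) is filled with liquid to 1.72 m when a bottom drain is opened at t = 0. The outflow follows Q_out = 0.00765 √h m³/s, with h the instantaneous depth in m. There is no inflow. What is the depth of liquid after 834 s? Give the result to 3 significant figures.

0.0447 m

With no inflow, A dh/dt = −0.00765 √h.
This is separable: 2 d(√h)/dt = −0.00765/A, so √h = √h₀ − (0.00765/(2A)) t.
√h = √1.72 − 0.00765·834/(2·2.90) = 1.3115 − 1.1000 = 0.21147.
h = 0.21147² = 0.044720 m.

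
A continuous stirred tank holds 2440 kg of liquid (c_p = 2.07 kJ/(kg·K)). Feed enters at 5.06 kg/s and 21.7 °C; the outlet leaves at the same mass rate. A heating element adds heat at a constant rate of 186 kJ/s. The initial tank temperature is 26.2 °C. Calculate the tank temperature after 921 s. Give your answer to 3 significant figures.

37.5 °C

Energy balance: M c_p dT/dt = ṁ c_p (T_in − T) + 186.
Rearrange: dT/dt = (T_ss − T)/τ with τ = M/ṁ = 482.21 s and T_ss = T_in + Q̇/(ṁ c_p) = 39.458 °C.
Solution: T(t) = T_ss + (T₀ − T_ss) e^(−t/τ).
T(921) = 39.458 + (-13.258)·e^(−921/482.21) = 39.458 + (-13.258)·0.14809 = 37.495 °C.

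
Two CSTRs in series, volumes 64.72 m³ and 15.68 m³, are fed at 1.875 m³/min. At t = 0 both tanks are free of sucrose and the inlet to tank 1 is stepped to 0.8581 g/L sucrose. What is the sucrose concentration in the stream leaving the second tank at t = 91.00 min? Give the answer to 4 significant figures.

0.7770 g/L

Time constants: τᵢ = Vᵢ/Q for each well-mixed tank.
τ₁ = 64.72/1.875 = 34.5173 min; τ₂ = 15.68/1.875 = 8.36267 min.
Solving the cascade with C₁(0)=C₂(0)=0 gives C₂(t) = C_in[1 − (τ₁ e^(−t/τ₁) − τ₂ e^(−t/τ₂))/(τ₁ − τ₂)].
At t = 91.00: e^(−t/τ₁) = 0.0716217, e^(−t/τ₂) = 1.87992e-05.
C₂ = 0.8581·[1 − (34.5173·0.0716217 − 8.36267·1.87992e-05)/(26.1547)] = 0.8581·0.905484 = 0.776996 g/L.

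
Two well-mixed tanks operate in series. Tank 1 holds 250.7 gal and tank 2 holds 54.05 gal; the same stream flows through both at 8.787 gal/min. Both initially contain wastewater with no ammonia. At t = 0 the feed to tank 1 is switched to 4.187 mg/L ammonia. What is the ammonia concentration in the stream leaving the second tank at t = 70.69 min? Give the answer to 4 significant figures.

Each tank obeys Vᵢ dCᵢ/dt = Q(Cᵢ₋₁ − Cᵢ), so τᵢ = Vᵢ/Q.
τ₁ = 250.7/8.787 = 28.5308 min; τ₂ = 54.05/8.787 = 6.15113 min.
Tank 1: C₁ = C_in(1 − e^(−t/τ₁)). Tank 2 (τ₁ ≠ τ₂): C₂ = C_in[1 − (τ₁ e^(−t/τ₁) − τ₂ e^(−t/τ₂))/(τ₁ − τ₂)].
At t = 70.69: e^(−t/τ₁) = 0.0839382, e^(−t/τ₂) = 1.02095e-05.
C₂ = 4.187·[1 − (28.5308·0.0839382 − 6.15113·1.02095e-05)/(22.3797)] = 4.187·0.892994 = 3.73897 mg/L.

3.739 mg/L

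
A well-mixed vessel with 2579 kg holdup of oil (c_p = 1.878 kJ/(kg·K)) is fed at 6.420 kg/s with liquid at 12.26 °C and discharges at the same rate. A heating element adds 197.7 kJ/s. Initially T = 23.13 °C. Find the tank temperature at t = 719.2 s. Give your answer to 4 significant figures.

27.73 °C

M c_p dT/dt = ṁ c_p (T_in − T) + Q̇.
Rearrange: dT/dt = (T_ss − T)/τ with τ = M/ṁ = 401.713 s and T_ss = T_in + Q̇/(ṁ c_p) = 28.6574 °C.
T approaches T_ss exponentially: T(t) = T_ss + (T₀ − T_ss) e^(−t/τ).
T(719.2) = 28.6574 + (-5.52744)·e^(−719.2/401.713) = 28.6574 + (-5.52744)·0.166905 = 27.7349 °C.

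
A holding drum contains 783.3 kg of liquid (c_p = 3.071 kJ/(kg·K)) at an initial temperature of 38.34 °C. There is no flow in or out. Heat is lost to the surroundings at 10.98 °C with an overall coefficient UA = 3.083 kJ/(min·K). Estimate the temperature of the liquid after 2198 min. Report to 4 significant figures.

12.62 °C

Heat balance on the well-mixed liquid: M c_p dT/dt = −UA(T − T_amb).
dT/dt = (T_ss − T)/τ with T_ss = T_amb = 10.9800 °C, τ = M c_p/UA = 783.3·3.071/3.083 = 780.251 min.
This is linear first-order; T(t) = T_ss + (T₀ − T_ss) e^(−t/τ).
T(2198) = 10.9800 + (27.3600)·0.0597825 = 12.6157 °C.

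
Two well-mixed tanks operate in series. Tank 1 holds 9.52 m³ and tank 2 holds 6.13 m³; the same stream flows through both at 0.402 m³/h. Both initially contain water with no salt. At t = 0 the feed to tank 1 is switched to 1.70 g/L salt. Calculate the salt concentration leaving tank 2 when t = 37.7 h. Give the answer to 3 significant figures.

Each tank obeys Vᵢ dCᵢ/dt = Q(Cᵢ₋₁ − Cᵢ), so τᵢ = Vᵢ/Q.
τ₁ = 9.52/0.402 = 23.682 h; τ₂ = 6.13/0.402 = 15.249 h.
Solving the cascade with C₁(0)=C₂(0)=0 gives C₂(t) = C_in[1 − (τ₁ e^(−t/τ₁) − τ₂ e^(−t/τ₂))/(τ₁ − τ₂)].
At t = 37.7: e^(−t/τ₁) = 0.20353, e^(−t/τ₂) = 0.084388.
C₂ = 1.70·[1 − (23.682·0.20353 − 15.249·0.084388)/(8.4328)] = 1.70·0.58104 = 0.98776 g/L.

0.988 g/L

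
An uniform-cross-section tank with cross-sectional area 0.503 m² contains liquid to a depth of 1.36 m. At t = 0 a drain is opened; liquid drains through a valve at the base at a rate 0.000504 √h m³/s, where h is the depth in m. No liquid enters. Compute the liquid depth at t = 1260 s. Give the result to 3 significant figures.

With no inflow, A dh/dt = −0.000504 √h.
Separate and integrate: 2(√h − √h₀) = −(0.000504/A) t.
√h = √1.36 − 0.000504·1260/(2·0.503) = 1.1662 − 0.63125 = 0.53494.
h = 0.53494² = 0.28616 m.

0.286 m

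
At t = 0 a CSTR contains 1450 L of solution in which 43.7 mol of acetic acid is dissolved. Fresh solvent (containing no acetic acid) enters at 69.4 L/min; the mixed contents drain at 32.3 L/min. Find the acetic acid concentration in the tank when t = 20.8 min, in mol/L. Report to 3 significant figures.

0.0136 mol/L

Let m(t) be the amount of acetic acid. Volume: V(t) = V₀ + (Q_in − Q_out) t = 1450 + 37.100 t; V(20.8) = 2221.7 L.
Solute balance: dm/dt = 0 − Q_out C = −Q_out m/V(t).
dm/m = −Q_out dt/(V₀ + 37.100 t); integrating gives ln(m/m₀) = −(Q_out/(Q_in−Q_out)) ln(V/V₀).
m = m₀ (V₀/V)^(Q_out/(Q_in−Q_out)) = 43.7 × (1450/2221.7)^(0.87062) = 30.140 mol.
C = m/V = 30.140/2221.7 = 0.013566 mol/L.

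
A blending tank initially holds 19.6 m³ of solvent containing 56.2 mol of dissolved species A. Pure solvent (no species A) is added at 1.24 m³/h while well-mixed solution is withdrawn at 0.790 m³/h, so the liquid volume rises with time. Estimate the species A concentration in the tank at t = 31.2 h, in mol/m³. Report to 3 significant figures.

0.647 mol/m³

Let m(t) be the amount of species A. Volume: V(t) = V₀ + (Q_in − Q_out) t = 19.6 + 0.45000 t; V(31.2) = 33.640 m³.
No species A enters, so dm/dt = −Q_out · (m/V).
Separate: dm/m = −Q_out dt/V(t) ⇒ ln(m/m₀) = −(Q_out/(Q_in−Q_out)) ln(V/V₀).
m = m₀ (V₀/V)^(Q_out/(Q_in−Q_out)) = 56.2 × (19.6/33.640)^(1.7556) = 21.771 mol.
C = m/V = 21.771/33.640 = 0.64718 mol/m³.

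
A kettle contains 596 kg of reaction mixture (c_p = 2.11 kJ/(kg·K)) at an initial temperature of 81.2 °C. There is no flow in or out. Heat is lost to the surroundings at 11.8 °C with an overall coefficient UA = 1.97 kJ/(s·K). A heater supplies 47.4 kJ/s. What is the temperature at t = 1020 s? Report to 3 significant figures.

Energy balance: M c_p dT/dt = −UA(T − T_amb) + Q̇.
dT/dt = (T_ss − T)/τ with T_ss = T_amb + Q̇/UA = 11.8 + 47.4/1.97 = 35.861 °C, τ = M c_p/UA = 596·2.11/1.97 = 638.36 s.
Integrating: T(t) = T_ss + (T₀ − T_ss) e^(−t/τ).
T(1020) = 35.861 + (45.339)·0.20233 = 45.034 °C.

45.0 °C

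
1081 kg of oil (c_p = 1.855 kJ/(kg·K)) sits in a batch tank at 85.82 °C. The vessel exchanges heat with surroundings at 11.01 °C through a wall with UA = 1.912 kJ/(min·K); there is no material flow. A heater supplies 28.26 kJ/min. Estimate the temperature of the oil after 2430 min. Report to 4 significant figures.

31.71 °C

Lumped-capacitance energy balance: M c_p dT/dt = UA(T_amb − T) + Q̇.
dT/dt = (T_ss − T)/τ with T_ss = T_amb + Q̇/UA = 11.01 + 28.26/1.912 = 25.7903 °C, τ = M c_p/UA = 1081·1.855/1.912 = 1048.77 min.
Integrating: T(t) = T_ss + (T₀ − T_ss) e^(−t/τ).
T(2430) = 25.7903 + (60.0297)·0.0985696 = 31.7074 °C.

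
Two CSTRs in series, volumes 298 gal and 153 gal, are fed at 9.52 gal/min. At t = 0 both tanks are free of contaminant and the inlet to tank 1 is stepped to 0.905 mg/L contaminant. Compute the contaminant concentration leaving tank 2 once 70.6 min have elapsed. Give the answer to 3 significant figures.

Each tank obeys Vᵢ dCᵢ/dt = Q(Cᵢ₋₁ − Cᵢ), so τᵢ = Vᵢ/Q.
τ₁ = 298/9.52 = 31.303 min; τ₂ = 153/9.52 = 16.071 min.
Solving the cascade with C₁(0)=C₂(0)=0 gives C₂(t) = C_in[1 − (τ₁ e^(−t/τ₁) − τ₂ e^(−t/τ₂))/(τ₁ − τ₂)].
At t = 70.6: e^(−t/τ₁) = 0.10483, e^(−t/τ₂) = 0.012365.
C₂ = 0.905·[1 − (31.303·0.10483 − 16.071·0.012365)/(15.231)] = 0.905·0.79760 = 0.72183 mg/L.

0.722 mg/L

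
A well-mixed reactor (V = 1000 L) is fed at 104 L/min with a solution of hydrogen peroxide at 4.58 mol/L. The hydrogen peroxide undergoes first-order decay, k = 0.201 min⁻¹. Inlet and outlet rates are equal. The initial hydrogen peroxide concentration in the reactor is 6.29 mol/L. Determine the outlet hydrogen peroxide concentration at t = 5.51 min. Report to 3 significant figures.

Species balance: V dC/dt = Q C_in − Q C − k V C.
dC/dt = (Q/V) C_in − (Q/V + k) C; effective rate a = Q/V + k = 0.10400 + 0.201 = 0.30500 min⁻¹.
C_ss = Q C_in/(Q + kV) = 1.5617 mol/L; C(t) = C_ss + (C₀ − C_ss) e^(−a t).
C(5.51) = 1.5617 + (4.7283)·e^(−0.30500·5.51) = 1.5617 + (4.7283)·0.18627 = 2.4425 mol/L.

2.44 mol/L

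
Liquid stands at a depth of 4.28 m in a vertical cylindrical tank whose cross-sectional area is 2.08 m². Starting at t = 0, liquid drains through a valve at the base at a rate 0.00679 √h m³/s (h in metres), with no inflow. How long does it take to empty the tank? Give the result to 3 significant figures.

1270 s

Accumulation of liquid (constant cross-section A): A dh/dt = −0.00679 √h.
Separate and integrate: 2(√h − √h₀) = −(0.00679/A) t.
Tank is empty when √h = 0: t_empty = 2A√h₀/0.00679.
t_empty = 2·2.08·√4.28/0.00679 = 4.1600·2.0688/0.00679 = 1267.5 s.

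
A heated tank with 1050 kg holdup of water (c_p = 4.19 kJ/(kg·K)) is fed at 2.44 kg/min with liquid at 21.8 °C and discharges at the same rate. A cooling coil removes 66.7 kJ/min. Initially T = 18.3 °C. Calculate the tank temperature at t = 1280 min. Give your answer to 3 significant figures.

15.4 °C

Unsteady energy balance on the tank contents: M c_p dT/dt = ṁ c_p (T_in − T) − 66.7.
τ = M/ṁ = 430.33 min; T_ss = T_in − Q̇/(ṁ c_p) = 21.8 − 66.7/(2.44·4.19) = 15.276 °C.
Integrating: T(t) = T_ss + (T₀ − T_ss) e^(−t/τ).
T(1280) = 15.276 + (3.0241)·e^(−1280/430.33) = 15.276 + (3.0241)·0.051074 = 15.430 °C.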